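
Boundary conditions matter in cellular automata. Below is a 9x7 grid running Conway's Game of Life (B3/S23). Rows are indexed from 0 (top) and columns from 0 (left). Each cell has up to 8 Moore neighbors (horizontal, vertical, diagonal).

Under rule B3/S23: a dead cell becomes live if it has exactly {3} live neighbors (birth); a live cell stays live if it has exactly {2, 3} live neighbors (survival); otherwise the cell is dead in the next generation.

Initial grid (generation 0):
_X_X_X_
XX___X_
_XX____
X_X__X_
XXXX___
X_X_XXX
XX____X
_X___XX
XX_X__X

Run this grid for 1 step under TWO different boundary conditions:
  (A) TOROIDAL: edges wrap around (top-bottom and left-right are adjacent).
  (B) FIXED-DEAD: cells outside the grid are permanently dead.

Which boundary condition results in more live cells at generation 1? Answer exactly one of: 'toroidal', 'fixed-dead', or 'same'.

Answer: fixed-dead

Derivation:
Under TOROIDAL boundary, generation 1:
_____X_
X___X_X
__X____
X_____X
_______
____XX_
__X_X__
_____X_
_X_____
Population = 13

Under FIXED-DEAD boundary, generation 1:
XXX_X__
X___X__
__X____
X______
X_____X
____XXX
X_X_X__
_____XX
XXX__XX
Population = 23

Comparison: toroidal=13, fixed-dead=23 -> fixed-dead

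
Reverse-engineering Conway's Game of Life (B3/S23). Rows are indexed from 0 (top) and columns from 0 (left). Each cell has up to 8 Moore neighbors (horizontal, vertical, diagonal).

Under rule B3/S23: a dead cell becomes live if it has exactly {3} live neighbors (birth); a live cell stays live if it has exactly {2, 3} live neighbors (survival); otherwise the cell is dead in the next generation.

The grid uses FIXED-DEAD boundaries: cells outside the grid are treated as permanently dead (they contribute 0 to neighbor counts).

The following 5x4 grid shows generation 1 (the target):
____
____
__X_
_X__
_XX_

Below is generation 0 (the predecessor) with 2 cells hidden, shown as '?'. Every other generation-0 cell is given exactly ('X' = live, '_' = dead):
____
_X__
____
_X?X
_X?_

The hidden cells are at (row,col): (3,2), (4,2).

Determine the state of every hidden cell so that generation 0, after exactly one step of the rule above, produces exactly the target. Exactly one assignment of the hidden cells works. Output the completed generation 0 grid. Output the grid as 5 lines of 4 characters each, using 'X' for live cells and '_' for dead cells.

Hidden generation-0 cells (in order): (3,2), (4,2).
A hidden cell only influences target cells in its own 3x3 neighborhood. Try each of the 2^2 = 4 assignments, step the completed generation 0 forward once under B3/S23, and compare with the target:
  (3,2)=_ (4,2)=_ -> step gives (3,1)='_' but target has 'X' -> reject
  (3,2)=_ (4,2)=X -> step reproduces the target at every cell -> ACCEPT
  (3,2)=X (4,2)=_ -> step gives (2,1)='X' but target has '_' -> reject
  (3,2)=X (4,2)=X -> step gives (2,1)='X' but target has '_' -> reject
Unique solution: (3,2)=dead, (4,2)=live.
Check: live-neighbor counts of every cell in the completed generation 0:
1110
1010
2231
2241
2232
Applying B3/S23 to generation 0 with these counts gives:
____
____
__X_
_X__
_XX_
which matches the target exactly.

Answer: ____
_X__
____
_X_X
_XX_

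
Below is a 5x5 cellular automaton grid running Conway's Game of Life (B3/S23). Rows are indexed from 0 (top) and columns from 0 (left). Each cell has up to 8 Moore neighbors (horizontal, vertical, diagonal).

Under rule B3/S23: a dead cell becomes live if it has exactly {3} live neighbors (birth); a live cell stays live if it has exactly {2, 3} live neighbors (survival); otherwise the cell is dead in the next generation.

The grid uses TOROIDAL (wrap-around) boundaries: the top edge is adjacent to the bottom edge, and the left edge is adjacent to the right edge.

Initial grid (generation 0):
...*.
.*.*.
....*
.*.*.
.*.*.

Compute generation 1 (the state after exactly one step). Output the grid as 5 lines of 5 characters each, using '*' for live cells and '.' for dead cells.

Answer: ...**
..***
*..**
*..**
...**

Derivation:
Simulating step by step:
Generation 0 (given above): 8 live cells
Generation 1: 13 live cells
(generation 1 grid is the final answer)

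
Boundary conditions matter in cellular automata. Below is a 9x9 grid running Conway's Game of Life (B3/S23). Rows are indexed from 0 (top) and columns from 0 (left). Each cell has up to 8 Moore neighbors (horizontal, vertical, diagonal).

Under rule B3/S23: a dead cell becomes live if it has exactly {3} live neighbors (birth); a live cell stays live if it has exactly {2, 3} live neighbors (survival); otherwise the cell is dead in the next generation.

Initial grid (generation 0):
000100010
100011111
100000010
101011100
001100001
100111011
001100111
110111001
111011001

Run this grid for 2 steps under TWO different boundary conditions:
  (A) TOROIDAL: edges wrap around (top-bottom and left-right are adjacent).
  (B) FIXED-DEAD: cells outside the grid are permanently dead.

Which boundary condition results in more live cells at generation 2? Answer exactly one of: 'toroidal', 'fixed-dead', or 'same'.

Under TOROIDAL boundary, generation 2:
000100000
011010000
100100000
001011101
101110001
010000000
000000000
000000100
000000100
Population = 19

Under FIXED-DEAD boundary, generation 2:
000011111
000101101
000100001
011011111
011110010
010000000
110000000
100000000
010000000
Population = 28

Comparison: toroidal=19, fixed-dead=28 -> fixed-dead

Answer: fixed-dead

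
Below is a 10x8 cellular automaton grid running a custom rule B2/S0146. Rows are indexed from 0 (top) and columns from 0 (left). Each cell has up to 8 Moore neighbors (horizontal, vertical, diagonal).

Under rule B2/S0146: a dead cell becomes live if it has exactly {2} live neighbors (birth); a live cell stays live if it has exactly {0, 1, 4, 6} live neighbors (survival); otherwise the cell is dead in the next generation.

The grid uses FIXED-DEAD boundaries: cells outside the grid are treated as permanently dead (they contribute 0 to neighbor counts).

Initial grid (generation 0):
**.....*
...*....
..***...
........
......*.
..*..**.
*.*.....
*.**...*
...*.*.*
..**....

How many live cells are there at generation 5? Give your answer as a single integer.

Simulating step by step:
Generation 0 (given above): 22 live cells
Generation 1: 22 live cells
***....*
*.......
........
..*.**..
.......*
..**...*
*...**.*
*......*
...*.*.*
......*.
Generation 2: 30 live cells
..*....*
..*.....
.*.***..
..*****.
.*...*.*
.**..*..
*.*..*..
**.*....
...***..
....**.*
Generation 3: 26 live cells
.***...*
.....**.
.....*..
*.***.**
*....*.*
.*.*....
..*..**.
......*.
**......
....*..*
Generation 4: 33 live cells
.*.***.*
.*.*...*
.**..*..
*.*...*.
........
*..*...*
.*.**..*
*.*....*
**...***
**..*..*
Generation 5: 29 live cells
**...*.*
.......*
.**.**.*
*..*.**.
*.**..**
**....**
........
........
*..**.*.
..*.*...
Population at generation 5: 29

Answer: 29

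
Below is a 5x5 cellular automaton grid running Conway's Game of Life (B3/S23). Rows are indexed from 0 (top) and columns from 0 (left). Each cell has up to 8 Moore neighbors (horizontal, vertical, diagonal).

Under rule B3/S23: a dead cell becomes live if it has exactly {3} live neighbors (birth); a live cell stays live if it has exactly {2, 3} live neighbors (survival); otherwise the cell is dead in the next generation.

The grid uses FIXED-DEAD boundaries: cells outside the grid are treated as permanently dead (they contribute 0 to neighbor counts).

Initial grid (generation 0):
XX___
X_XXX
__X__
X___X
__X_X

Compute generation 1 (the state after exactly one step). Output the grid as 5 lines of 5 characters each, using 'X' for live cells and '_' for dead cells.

Simulating step by step:
Generation 0 (given above): 11 live cells
Generation 1: 11 live cells
(generation 1 grid is the final answer)

Answer: XXXX_
X_XX_
__X_X
_X___
___X_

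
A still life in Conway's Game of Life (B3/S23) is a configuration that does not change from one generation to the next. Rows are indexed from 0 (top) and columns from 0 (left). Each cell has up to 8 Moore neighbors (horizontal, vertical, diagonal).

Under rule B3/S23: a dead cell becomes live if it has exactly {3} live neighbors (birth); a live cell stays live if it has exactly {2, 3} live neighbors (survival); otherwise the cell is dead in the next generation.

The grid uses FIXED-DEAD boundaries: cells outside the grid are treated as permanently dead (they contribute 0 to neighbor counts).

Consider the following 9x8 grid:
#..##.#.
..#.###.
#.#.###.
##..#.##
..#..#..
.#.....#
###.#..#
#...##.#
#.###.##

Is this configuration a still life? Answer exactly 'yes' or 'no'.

Compute generation 1 and compare to generation 0 (given above):
Generation 1:
...##.#.
..#....#
#.#.....
#.#.#..#
#.#..#.#
#..#..#.
#.####.#
#......#
.#.##.##
Cell (0,0) differs: gen0=1 vs gen1=0 -> NOT a still life.

Answer: no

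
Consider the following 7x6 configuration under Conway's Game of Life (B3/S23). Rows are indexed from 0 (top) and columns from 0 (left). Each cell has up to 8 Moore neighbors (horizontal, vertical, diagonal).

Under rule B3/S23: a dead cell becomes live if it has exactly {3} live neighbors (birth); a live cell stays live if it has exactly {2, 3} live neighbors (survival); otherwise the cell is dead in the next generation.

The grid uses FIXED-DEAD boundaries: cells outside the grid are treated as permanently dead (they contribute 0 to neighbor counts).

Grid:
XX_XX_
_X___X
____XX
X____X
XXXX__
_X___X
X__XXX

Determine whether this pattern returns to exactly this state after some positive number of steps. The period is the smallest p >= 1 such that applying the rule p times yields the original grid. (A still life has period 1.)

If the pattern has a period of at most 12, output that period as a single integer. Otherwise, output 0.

Simulating and comparing each generation to the original:
Gen 0 (original, given above): 20 live cells
Gen 1: 21 live cells, differs from original
Gen 2: 15 live cells, differs from original
Gen 3: 15 live cells, differs from original
Gen 4: 14 live cells, differs from original
Gen 5: 13 live cells, differs from original
Gen 6: 14 live cells, differs from original
Gen 7: 14 live cells, differs from original
Gen 8: 15 live cells, differs from original
Gen 9: 14 live cells, differs from original
Gen 10: 11 live cells, differs from original
Gen 11: 8 live cells, differs from original
Gen 12: 8 live cells, differs from original
No period found within 12 steps.

Answer: 0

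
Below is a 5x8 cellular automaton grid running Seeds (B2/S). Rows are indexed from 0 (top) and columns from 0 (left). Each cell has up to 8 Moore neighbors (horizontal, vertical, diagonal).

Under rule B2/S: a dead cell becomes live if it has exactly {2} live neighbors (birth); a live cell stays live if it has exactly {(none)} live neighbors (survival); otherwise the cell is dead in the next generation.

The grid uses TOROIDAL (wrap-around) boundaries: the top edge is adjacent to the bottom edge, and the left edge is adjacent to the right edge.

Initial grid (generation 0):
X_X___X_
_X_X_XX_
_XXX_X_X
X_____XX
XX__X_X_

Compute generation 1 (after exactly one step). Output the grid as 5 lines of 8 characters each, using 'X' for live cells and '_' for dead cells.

Answer: ________
________
________
________
__XX____

Derivation:
Simulating step by step:
Generation 0 (given above): 19 live cells
Generation 1: 2 live cells
(generation 1 grid is the final answer)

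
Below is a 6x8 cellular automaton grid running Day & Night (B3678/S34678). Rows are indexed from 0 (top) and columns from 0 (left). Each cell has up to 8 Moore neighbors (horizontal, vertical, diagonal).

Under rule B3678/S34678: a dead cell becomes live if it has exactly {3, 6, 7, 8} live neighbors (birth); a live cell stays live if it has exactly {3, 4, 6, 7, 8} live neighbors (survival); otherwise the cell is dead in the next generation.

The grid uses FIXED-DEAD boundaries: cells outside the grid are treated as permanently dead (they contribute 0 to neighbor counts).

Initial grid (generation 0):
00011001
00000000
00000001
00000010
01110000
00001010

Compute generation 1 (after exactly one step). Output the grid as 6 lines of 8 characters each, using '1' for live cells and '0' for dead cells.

Answer: 00000000
00000000
00000000
00100000
00000100
00110000

Derivation:
Simulating step by step:
Generation 0 (given above): 10 live cells
Generation 1: 4 live cells
(generation 1 grid is the final answer)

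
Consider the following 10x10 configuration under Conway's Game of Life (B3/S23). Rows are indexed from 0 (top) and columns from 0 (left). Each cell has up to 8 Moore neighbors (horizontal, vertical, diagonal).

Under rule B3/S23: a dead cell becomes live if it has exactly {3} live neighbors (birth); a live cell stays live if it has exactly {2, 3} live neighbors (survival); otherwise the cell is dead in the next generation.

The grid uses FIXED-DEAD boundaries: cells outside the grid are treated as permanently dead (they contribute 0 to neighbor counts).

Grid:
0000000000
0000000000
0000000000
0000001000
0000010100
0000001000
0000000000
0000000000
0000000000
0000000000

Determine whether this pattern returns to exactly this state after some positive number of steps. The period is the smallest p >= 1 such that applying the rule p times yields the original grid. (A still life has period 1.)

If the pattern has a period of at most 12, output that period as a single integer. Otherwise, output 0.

Answer: 1

Derivation:
Simulating and comparing each generation to the original:
Gen 0 (original, given above): 4 live cells
Gen 1: 4 live cells, MATCHES original -> period = 1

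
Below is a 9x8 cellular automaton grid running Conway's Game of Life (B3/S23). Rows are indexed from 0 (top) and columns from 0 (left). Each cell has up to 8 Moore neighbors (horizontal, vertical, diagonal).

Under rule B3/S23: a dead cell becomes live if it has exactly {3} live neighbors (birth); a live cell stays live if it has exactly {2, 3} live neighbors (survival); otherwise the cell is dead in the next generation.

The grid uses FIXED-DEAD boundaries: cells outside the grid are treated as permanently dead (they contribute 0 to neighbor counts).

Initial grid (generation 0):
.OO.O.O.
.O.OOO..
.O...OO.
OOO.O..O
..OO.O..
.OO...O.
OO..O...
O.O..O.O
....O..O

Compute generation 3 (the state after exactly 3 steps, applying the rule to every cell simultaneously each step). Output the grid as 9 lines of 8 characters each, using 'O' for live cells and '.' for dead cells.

Answer: O..O....
...O....
OOO.....
..O..O..
OO.OOO..
...OO...
OO.OO...
..OOO...
........

Derivation:
Simulating step by step:
Generation 0 (given above): 31 live cells
Generation 1: 26 live cells
.OO.O...
OO.O....
......O.
O...O...
O...OOO.
O...OO..
O..O.OO.
O..OOOO.
......O.
Generation 2: 25 live cells
OOOO....
OO.O....
OO......
....O.O.
OO.O..O.
OO.O....
OO.O....
...O...O
....O.O.
Generation 3: 22 live cells
(generation 3 grid is the final answer)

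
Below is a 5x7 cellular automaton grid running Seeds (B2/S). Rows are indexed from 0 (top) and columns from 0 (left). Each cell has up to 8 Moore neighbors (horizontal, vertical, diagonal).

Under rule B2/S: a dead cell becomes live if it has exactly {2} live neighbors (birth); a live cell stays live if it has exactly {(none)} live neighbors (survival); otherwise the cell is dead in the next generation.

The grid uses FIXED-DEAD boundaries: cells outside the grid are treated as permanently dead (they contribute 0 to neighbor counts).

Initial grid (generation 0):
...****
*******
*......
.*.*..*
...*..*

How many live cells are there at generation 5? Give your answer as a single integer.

Answer: 10

Derivation:
Simulating step by step:
Generation 0 (given above): 17 live cells
Generation 1: 6 live cells
*......
.......
.......
*...**.
....**.
Generation 2: 6 live cells
.......
.......
....**.
...*..*
...*..*
Generation 3: 8 live cells
.......
....**.
...*..*
..*....
..*.**.
Generation 4: 8 live cells
....**.
...*..*
..*....
.*....*
.*.....
Generation 5: 10 live cells
...*..*
..*....
.*.*.**
*......
*.*....
Population at generation 5: 10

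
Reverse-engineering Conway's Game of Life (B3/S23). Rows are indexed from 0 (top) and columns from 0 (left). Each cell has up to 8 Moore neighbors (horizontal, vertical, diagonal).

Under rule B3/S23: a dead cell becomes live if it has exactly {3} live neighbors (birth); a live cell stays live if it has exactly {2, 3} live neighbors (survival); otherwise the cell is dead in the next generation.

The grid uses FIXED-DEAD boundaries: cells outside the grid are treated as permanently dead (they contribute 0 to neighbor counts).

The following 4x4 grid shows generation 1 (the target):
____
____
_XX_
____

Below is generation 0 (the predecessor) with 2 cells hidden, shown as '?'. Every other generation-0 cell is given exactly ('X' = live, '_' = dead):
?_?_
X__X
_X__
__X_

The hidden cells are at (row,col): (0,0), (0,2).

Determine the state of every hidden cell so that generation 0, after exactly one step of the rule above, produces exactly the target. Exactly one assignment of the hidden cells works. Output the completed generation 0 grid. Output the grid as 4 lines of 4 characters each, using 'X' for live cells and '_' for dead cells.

Hidden generation-0 cells (in order): (0,0), (0,2).
A hidden cell only influences target cells in its own 3x3 neighborhood. Try each of the 2^2 = 4 assignments, step the completed generation 0 forward once under B3/S23, and compare with the target:
  (0,0)=_ (0,2)=_ -> step reproduces the target at every cell -> ACCEPT
  (0,0)=_ (0,2)=X -> step gives (1,1)='X' but target has '_' -> reject
  (0,0)=X (0,2)=_ -> step gives (1,0)='X' but target has '_' -> reject
  (0,0)=X (0,2)=X -> step gives (0,1)='X' but target has '_' -> reject
Unique solution: (0,0)=dead, (0,2)=dead.
Check: live-neighbor counts of every cell in the completed generation 0:
1111
1220
2232
1211
Applying B3/S23 to generation 0 with these counts gives:
____
____
_XX_
____
which matches the target exactly.

Answer: ____
X__X
_X__
__X_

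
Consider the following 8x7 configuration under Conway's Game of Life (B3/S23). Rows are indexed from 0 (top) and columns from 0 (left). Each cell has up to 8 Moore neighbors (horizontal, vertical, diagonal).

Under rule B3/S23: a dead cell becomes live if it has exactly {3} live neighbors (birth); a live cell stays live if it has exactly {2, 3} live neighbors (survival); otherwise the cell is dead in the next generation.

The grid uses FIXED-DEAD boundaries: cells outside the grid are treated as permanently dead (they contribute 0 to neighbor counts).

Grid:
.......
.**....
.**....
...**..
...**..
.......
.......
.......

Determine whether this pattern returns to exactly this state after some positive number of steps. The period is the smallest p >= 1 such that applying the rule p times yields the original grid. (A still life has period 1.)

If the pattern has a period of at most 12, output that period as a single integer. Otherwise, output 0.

Simulating and comparing each generation to the original:
Gen 0 (original, given above): 8 live cells
Gen 1: 6 live cells, differs from original
Gen 2: 8 live cells, MATCHES original -> period = 2

Answer: 2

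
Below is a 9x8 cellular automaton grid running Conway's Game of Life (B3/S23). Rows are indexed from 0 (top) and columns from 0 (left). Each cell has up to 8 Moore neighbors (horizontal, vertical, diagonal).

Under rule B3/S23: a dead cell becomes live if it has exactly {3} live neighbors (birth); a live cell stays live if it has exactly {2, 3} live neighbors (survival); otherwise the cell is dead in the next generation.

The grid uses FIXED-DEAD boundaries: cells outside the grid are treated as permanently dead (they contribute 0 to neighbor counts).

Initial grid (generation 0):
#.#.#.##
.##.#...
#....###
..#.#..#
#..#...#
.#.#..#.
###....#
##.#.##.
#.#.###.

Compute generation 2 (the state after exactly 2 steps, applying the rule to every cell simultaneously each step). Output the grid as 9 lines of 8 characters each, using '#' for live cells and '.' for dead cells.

Simulating step by step:
Generation 0 (given above): 35 live cells
Generation 1: 34 live cells
..#..#..
#.#.#...
..#.####
.#.###.#
.#.##.##
...#..##
...###.#
...#...#
#.###.#.
Generation 2: 15 live cells
(generation 2 grid is the final answer)

Answer: .#.#....
..#.#...
..#....#
.#......
........
........
..##.#.#
.......#
..###...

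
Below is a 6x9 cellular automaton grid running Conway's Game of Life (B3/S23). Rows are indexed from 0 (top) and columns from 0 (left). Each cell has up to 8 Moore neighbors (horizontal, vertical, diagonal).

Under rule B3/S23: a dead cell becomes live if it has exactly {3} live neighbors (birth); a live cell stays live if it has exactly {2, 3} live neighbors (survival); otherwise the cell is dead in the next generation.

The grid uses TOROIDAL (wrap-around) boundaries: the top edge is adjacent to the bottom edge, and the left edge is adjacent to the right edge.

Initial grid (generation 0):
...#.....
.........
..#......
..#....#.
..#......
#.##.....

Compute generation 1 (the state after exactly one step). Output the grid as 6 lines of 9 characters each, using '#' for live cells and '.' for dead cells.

Simulating step by step:
Generation 0 (given above): 8 live cells
Generation 1: 9 live cells
(generation 1 grid is the final answer)

Answer: ..##.....
.........
.........
.###.....
..#......
.###.....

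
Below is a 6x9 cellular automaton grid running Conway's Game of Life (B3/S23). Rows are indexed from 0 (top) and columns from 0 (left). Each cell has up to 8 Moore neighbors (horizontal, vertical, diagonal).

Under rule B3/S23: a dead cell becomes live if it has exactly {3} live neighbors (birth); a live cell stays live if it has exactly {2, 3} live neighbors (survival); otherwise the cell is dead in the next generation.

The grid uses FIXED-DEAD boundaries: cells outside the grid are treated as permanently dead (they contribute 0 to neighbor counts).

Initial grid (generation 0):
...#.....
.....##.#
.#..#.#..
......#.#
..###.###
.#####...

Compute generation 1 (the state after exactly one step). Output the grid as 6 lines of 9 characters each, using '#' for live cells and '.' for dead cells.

Answer: .........
....####.
......#..
..#.#.#.#
.#....#.#
.#...###.

Derivation:
Simulating step by step:
Generation 0 (given above): 20 live cells
Generation 1: 16 live cells
(generation 1 grid is the final answer)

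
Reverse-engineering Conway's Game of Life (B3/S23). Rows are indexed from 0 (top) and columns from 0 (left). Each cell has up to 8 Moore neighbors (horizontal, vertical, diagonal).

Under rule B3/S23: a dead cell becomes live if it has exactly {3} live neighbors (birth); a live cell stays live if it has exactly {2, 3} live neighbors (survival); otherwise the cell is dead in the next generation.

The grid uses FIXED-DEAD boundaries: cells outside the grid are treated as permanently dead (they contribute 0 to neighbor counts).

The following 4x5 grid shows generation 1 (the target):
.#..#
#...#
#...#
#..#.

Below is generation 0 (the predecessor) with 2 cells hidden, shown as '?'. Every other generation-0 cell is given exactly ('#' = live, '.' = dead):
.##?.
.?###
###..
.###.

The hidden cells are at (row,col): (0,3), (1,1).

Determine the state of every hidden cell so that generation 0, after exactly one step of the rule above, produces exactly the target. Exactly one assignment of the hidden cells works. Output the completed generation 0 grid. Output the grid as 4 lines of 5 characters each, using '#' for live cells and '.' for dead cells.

Hidden generation-0 cells (in order): (0,3), (1,1).
A hidden cell only influences target cells in its own 3x3 neighborhood. Try each of the 2^2 = 4 assignments, step the completed generation 0 forward once under B3/S23, and compare with the target:
  (0,3)=. (1,1)=. -> step gives (0,2)='#' but target has '.' -> reject
  (0,3)=. (1,1)=# -> step gives (0,4)='.' but target has '#' -> reject
  (0,3)=# (1,1)=. -> step reproduces the target at every cell -> ACCEPT
  (0,3)=# (1,1)=# -> step gives (1,0)='.' but target has '#' -> reject
Unique solution: (0,3)=live, (1,1)=dead.
Check: live-neighbor counts of every cell in the completed generation 0:
12443
36652
25663
34421
Applying B3/S23 to generation 0 with these counts gives:
.#..#
#...#
#...#
#..#.
which matches the target exactly.

Answer: .###.
..###
###..
.###.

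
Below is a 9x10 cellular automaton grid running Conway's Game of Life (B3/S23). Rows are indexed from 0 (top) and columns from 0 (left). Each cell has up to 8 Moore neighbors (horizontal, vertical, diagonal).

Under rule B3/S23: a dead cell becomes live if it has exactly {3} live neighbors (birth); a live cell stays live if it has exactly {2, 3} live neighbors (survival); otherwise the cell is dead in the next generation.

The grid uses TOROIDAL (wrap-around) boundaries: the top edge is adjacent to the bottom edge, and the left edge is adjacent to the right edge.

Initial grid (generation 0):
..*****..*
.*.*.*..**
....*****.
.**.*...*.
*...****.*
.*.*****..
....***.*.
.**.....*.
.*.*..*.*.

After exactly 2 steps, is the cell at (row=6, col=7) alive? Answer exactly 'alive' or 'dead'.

Answer: alive

Derivation:
Simulating step by step:
Generation 0 (given above): 43 live cells
Generation 1: 29 live cells
.*....*..*
*........*
**....*...
**........
*........*
*..*.....*
.*......*.
.****.*.**
**....*.**
Generation 2: 13 live cells
.*.....*..
.........*
..........
..........
..........
.*......*.
.*..*..**.
...*.*....
...*..*...

Cell (6,7) at generation 2: 1 -> alive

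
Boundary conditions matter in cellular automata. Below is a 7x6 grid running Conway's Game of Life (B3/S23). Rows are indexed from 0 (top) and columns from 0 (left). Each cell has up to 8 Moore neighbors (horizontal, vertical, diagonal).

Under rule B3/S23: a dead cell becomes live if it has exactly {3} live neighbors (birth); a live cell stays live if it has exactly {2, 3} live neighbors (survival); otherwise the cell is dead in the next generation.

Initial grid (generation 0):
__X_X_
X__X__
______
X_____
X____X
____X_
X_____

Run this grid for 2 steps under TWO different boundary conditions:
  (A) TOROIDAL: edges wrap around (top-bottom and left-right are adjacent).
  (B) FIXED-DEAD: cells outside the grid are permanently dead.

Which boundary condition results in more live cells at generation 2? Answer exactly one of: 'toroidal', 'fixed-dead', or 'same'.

Under TOROIDAL boundary, generation 2:
X__X__
__X_X_
______
X____X
_X____
X___X_
__X__X
Population = 11

Under FIXED-DEAD boundary, generation 2:
______
______
______
______
______
______
______
Population = 0

Comparison: toroidal=11, fixed-dead=0 -> toroidal

Answer: toroidal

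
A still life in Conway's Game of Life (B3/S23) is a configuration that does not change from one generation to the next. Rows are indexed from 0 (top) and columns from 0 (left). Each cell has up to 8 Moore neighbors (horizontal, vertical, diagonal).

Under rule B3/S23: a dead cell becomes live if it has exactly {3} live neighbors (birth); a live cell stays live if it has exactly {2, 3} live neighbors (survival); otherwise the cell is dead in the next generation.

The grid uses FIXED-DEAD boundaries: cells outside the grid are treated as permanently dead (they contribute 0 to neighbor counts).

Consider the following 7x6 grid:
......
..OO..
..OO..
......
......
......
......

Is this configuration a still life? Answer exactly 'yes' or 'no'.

Answer: yes

Derivation:
Compute generation 1 and compare to generation 0 (given above):
Generation 1:
......
..OO..
..OO..
......
......
......
......
The grids are IDENTICAL -> still life.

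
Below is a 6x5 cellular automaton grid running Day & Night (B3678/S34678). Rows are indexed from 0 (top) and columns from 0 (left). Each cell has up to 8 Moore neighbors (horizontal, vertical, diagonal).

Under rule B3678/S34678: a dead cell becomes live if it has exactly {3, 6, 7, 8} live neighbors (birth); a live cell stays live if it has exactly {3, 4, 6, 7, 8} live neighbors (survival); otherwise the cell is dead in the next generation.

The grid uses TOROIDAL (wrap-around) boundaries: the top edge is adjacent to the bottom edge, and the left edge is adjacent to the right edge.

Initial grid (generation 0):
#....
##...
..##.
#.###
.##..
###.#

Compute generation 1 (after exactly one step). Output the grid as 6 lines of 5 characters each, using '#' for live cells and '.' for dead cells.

Answer: .##..
.##.#
..##.
....#
##.#.
#.##.

Derivation:
Simulating step by step:
Generation 0 (given above): 15 live cells
Generation 1: 14 live cells
(generation 1 grid is the final answer)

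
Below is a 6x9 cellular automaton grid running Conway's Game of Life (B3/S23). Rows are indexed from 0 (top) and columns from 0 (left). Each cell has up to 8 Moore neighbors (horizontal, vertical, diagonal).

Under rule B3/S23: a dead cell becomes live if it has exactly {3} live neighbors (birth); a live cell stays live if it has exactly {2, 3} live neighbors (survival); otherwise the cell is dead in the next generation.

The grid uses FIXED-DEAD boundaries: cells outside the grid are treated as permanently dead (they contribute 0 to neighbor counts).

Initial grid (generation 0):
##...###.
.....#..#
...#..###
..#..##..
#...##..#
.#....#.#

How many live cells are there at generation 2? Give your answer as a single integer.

Simulating step by step:
Generation 0 (given above): 21 live cells
Generation 1: 14 live cells
.....###.
....##..#
....#...#
...#....#
.#..#....
.....#.#.
Generation 2: 14 live cells
....####.
....#...#
...###.##
...##....
....#....
.........
Population at generation 2: 14

Answer: 14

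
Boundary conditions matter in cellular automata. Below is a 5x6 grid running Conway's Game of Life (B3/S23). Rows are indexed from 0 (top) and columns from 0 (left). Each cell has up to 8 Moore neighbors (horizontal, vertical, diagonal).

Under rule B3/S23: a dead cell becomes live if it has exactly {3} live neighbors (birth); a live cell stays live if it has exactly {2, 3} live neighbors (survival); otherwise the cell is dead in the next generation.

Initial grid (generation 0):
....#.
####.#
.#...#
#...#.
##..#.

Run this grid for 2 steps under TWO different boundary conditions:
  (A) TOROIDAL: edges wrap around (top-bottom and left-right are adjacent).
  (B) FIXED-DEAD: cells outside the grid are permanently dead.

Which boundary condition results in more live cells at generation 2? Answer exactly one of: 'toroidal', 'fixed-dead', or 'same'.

Under TOROIDAL boundary, generation 2:
......
..##..
...#..
..#.##
...##.
Population = 8

Under FIXED-DEAD boundary, generation 2:
#...#.
#....#
#..#.#
##..##
##....
Population = 13

Comparison: toroidal=8, fixed-dead=13 -> fixed-dead

Answer: fixed-dead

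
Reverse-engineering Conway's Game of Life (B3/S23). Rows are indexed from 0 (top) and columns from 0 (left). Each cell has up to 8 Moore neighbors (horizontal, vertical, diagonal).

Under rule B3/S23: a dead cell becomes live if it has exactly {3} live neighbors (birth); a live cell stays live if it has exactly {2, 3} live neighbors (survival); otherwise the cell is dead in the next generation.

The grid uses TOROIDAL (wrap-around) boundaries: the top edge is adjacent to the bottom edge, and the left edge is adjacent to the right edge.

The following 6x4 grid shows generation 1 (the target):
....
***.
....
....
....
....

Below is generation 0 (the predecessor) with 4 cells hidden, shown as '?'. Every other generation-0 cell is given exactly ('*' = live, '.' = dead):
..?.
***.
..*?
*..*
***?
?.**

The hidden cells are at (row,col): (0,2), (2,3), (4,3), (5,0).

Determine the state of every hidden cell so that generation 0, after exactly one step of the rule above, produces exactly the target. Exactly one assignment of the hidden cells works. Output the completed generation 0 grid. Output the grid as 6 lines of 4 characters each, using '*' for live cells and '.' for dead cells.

Answer: ....
***.
..**
*..*
****
*.**

Derivation:
Hidden generation-0 cells (in order): (0,2), (2,3), (4,3), (5,0).
A hidden cell only influences target cells in its own 3x3 neighborhood. Try each of the 2^4 = 16 assignments, step the completed generation 0 forward once under B3/S23, and compare with the target:
  (0,2)=. (2,3)=. (4,3)=. (5,0)=. -> step gives (0,0)='*' but target has '.' -> reject
  (0,2)=. (2,3)=. (4,3)=. (5,0)=* -> step gives (1,0)='.' but target has '*' -> reject
  (0,2)=. (2,3)=. (4,3)=* (5,0)=. -> step gives (0,0)='*' but target has '.' -> reject
  (0,2)=. (2,3)=. (4,3)=* (5,0)=* -> step gives (1,0)='.' but target has '*' -> reject
  (0,2)=. (2,3)=* (4,3)=. (5,0)=. -> step gives (0,0)='*' but target has '.' -> reject
  (0,2)=. (2,3)=* (4,3)=. (5,0)=* -> step gives (5,0)='*' but target has '.' -> reject
  (0,2)=. (2,3)=* (4,3)=* (5,0)=. -> step gives (0,0)='*' but target has '.' -> reject
  (0,2)=. (2,3)=* (4,3)=* (5,0)=* -> step reproduces the target at every cell -> ACCEPT
  (0,2)=* (2,3)=. (4,3)=. (5,0)=. -> step gives (0,0)='*' but target has '.' -> reject
  (0,2)=* (2,3)=. (4,3)=. (5,0)=* -> step gives (1,0)='.' but target has '*' -> reject
  (0,2)=* (2,3)=. (4,3)=* (5,0)=. -> step gives (0,0)='*' but target has '.' -> reject
  (0,2)=* (2,3)=. (4,3)=* (5,0)=* -> step gives (1,0)='.' but target has '*' -> reject
  (0,2)=* (2,3)=* (4,3)=. (5,0)=. -> step gives (0,0)='*' but target has '.' -> reject
  (0,2)=* (2,3)=* (4,3)=. (5,0)=* -> step gives (1,1)='.' but target has '*' -> reject
  (0,2)=* (2,3)=* (4,3)=* (5,0)=. -> step gives (0,0)='*' but target has '.' -> reject
  (0,2)=* (2,3)=* (4,3)=* (5,0)=* -> step gives (1,1)='.' but target has '*' -> reject
Unique solution: (0,2)=dead, (2,3)=live, (4,3)=live, (5,0)=live.
Check: live-neighbor counts of every cell in the completed generation 0:
4545
2334
5545
5566
6557
4545
Applying B3/S23 to generation 0 with these counts gives:
....
***.
....
....
....
....
which matches the target exactly.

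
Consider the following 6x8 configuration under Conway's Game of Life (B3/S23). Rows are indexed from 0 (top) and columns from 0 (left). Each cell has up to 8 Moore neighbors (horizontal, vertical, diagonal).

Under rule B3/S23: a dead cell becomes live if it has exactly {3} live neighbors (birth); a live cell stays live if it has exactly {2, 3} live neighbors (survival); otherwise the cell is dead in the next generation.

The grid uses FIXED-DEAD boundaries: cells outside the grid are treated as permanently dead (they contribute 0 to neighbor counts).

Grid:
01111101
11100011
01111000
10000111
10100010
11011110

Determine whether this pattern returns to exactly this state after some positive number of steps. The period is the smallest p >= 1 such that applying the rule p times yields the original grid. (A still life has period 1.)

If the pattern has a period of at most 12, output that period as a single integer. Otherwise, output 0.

Simulating and comparing each generation to the original:
Gen 0 (original, given above): 28 live cells
Gen 1: 25 live cells, differs from original
Gen 2: 16 live cells, differs from original
Gen 3: 17 live cells, differs from original
Gen 4: 12 live cells, differs from original
Gen 5: 9 live cells, differs from original
Gen 6: 9 live cells, differs from original
Gen 7: 6 live cells, differs from original
Gen 8: 8 live cells, differs from original
Gen 9: 8 live cells, differs from original
Gen 10: 8 live cells, differs from original
Gen 11: 8 live cells, differs from original
Gen 12: 8 live cells, differs from original
No period found within 12 steps.

Answer: 0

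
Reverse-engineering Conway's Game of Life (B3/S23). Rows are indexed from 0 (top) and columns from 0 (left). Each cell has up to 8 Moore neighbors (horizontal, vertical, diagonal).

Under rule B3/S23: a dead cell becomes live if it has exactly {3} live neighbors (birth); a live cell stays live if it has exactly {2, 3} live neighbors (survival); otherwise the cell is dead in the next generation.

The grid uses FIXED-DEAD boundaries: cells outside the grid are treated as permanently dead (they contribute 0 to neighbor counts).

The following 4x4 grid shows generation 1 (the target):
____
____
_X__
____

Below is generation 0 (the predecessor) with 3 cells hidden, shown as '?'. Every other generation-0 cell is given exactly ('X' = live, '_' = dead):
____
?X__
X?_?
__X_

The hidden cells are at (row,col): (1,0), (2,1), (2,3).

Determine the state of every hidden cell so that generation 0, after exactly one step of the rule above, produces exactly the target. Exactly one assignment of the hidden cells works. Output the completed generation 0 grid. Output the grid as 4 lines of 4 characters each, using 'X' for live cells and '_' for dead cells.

Answer: ____
_X__
X___
__X_

Derivation:
Hidden generation-0 cells (in order): (1,0), (2,1), (2,3).
A hidden cell only influences target cells in its own 3x3 neighborhood. Try each of the 2^3 = 8 assignments, step the completed generation 0 forward once under B3/S23, and compare with the target:
  (1,0)=_ (2,1)=_ (2,3)=_ -> step reproduces the target at every cell -> ACCEPT
  (1,0)=_ (2,1)=_ (2,3)=X -> step gives (2,2)='X' but target has '_' -> reject
  (1,0)=_ (2,1)=X (2,3)=_ -> step gives (1,0)='X' but target has '_' -> reject
  (1,0)=_ (2,1)=X (2,3)=X -> step gives (1,0)='X' but target has '_' -> reject
  (1,0)=X (2,1)=_ (2,3)=_ -> step gives (1,0)='X' but target has '_' -> reject
  (1,0)=X (2,1)=_ (2,3)=X -> step gives (1,0)='X' but target has '_' -> reject
  (1,0)=X (2,1)=X (2,3)=_ -> step gives (1,0)='X' but target has '_' -> reject
  (1,0)=X (2,1)=X (2,3)=X -> step gives (1,0)='X' but target has '_' -> reject
Unique solution: (1,0)=dead, (2,1)=dead, (2,3)=dead.
Check: live-neighbor counts of every cell in the completed generation 0:
1110
2110
1321
1201
Applying B3/S23 to generation 0 with these counts gives:
____
____
_X__
____
which matches the target exactly.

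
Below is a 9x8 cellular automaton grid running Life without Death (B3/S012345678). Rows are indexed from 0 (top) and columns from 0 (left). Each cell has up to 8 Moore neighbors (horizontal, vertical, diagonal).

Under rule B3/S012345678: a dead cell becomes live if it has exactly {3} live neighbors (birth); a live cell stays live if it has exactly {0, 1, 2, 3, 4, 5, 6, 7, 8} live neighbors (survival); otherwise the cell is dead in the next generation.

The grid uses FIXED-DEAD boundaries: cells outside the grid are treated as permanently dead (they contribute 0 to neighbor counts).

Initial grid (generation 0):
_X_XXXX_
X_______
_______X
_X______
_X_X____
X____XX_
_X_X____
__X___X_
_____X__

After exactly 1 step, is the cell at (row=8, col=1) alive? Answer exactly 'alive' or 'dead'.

Simulating step by step:
Generation 0 (given above): 18 live cells
Generation 1: 29 live cells
_X_XXXX_
X___XXX_
_______X
_XX_____
XXXX____
XX__XXX_
_XXX_XX_
__X___X_
_____X__

Cell (8,1) at generation 1: 0 -> dead

Answer: dead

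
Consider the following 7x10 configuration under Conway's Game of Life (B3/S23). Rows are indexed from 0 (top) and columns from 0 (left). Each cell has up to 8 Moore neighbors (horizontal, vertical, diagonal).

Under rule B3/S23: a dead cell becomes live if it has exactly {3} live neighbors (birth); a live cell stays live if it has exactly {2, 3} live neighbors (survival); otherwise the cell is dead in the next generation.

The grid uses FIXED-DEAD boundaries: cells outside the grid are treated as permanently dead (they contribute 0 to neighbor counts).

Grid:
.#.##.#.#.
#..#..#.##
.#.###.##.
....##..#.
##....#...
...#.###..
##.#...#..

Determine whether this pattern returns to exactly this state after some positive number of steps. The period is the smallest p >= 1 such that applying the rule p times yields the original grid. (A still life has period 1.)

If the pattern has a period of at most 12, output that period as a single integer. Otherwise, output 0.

Answer: 0

Derivation:
Simulating and comparing each generation to the original:
Gen 0 (original, given above): 30 live cells
Gen 1: 23 live cells, differs from original
Gen 2: 26 live cells, differs from original
Gen 3: 17 live cells, differs from original
Gen 4: 11 live cells, differs from original
Gen 5: 12 live cells, differs from original
Gen 6: 10 live cells, differs from original
Gen 7: 4 live cells, differs from original
Gen 8: 4 live cells, differs from original
Gen 9: 4 live cells, differs from original
Gen 10: 4 live cells, differs from original
Gen 11: 4 live cells, differs from original
Gen 12: 4 live cells, differs from original
No period found within 12 steps.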